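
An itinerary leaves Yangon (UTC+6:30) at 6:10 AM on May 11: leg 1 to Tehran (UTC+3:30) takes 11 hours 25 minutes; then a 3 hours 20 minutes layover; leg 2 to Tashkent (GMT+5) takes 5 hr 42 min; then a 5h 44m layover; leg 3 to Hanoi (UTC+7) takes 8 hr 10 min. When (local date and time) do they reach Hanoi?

5:01 PM on May 12

Convert departure to UTC: 6:10 AM − 6:30 = 11:40 PM UTC on May 10.
Add 11 hours and 25 minutes leg 1 → 11:05 AM UTC (May 11).
Add 3 hours 20 minutes layover in Tehran → 2:25 PM UTC.
Add 5 hours and 42 minutes leg 2 → 8:07 PM UTC.
Add 5 hours 44 minutes layover in Tashkent → 1:51 AM UTC (May 12).
Add 8 hours 10 minutes leg 3 → 10:01 AM UTC.
Hanoi is UTC+7:00, so local arrival = 10:01 AM + 7:00 = 5:01 PM on May 12.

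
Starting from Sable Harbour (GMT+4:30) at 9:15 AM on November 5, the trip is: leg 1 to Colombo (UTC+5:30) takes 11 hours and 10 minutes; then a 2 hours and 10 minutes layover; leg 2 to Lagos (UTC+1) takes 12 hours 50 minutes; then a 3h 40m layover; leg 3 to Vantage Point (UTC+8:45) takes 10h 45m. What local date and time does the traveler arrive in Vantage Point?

Convert departure to UTC: 9:15 AM − 4:30 = 4:45 AM UTC on Nov 5.
Add 11 hours and 10 minutes leg 1 → 3:55 PM UTC.
Add 2 hours and 10 minutes layover in Colombo → 6:05 PM UTC.
Add 12 hours and 50 minutes leg 2 → 6:55 AM UTC (Nov 6).
Add 3 hours and 40 minutes layover in Lagos → 10:35 AM UTC.
Add 10 hours and 45 minutes leg 3 → 9:20 PM UTC.
Vantage Point is UTC+8:45, so local arrival = 9:20 PM + 8:45 = 6:05 AM on Nov 7.

6:05 AM on Nov 7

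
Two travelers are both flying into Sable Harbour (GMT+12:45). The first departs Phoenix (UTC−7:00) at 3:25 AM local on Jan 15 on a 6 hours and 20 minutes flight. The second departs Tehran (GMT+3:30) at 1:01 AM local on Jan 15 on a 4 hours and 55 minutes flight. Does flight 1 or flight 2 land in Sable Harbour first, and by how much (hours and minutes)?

the second, by 14 hours 19 minutes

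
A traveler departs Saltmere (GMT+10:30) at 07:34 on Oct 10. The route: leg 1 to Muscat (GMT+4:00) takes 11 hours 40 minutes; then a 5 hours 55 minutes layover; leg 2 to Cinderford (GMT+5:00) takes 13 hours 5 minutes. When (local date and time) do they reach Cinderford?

Convert departure to UTC: 07:34 − 10:30 = 21:04 UTC on Oct 9.
Add 11 hours and 40 minutes leg 1 → 08:44 UTC (Oct 10).
Add 5 hours 55 minutes layover in Muscat → 14:39 UTC.
Add 13 hours and 5 minutes leg 2 → 03:44 UTC (Oct 11).
Cinderford is UTC+5:00, so local arrival = 03:44 + 5:00 = 08:44 on Oct 11.

08:44 on Oct 11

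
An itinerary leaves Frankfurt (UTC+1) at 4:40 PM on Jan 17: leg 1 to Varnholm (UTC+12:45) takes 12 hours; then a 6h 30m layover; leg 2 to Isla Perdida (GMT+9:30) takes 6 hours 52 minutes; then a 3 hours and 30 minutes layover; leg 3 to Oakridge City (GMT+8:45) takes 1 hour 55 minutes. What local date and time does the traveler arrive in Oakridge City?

Convert departure to UTC: 4:40 PM − 1:00 = 3:40 PM UTC on Jan 17.
Add 12 hours leg 1 → 3:40 AM UTC (Jan 18).
Add 6 hours 30 minutes layover in Varnholm → 10:10 AM UTC.
Add 6 hours and 52 minutes leg 2 → 5:02 PM UTC.
Add 3 hours and 30 minutes layover in Isla Perdida → 8:32 PM UTC.
Add 1 hour 55 minutes leg 3 → 10:27 PM UTC.
Oakridge City is UTC+8:45, so local arrival = 10:27 PM + 8:45 = 7:12 AM on Jan 19.

7:12 AM on Jan 19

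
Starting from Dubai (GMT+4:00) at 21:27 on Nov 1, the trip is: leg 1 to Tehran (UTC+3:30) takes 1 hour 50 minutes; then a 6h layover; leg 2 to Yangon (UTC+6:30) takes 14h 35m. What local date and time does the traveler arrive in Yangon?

22:22 on Nov 2

Convert departure to UTC: 21:27 − 4:00 = 17:27 UTC on Nov 1.
Add 1 hour and 50 minutes leg 1 → 19:17 UTC.
Add 6 hours layover in Tehran → 01:17 UTC (Nov 2).
Add 14 hours and 35 minutes leg 2 → 15:52 UTC.
Yangon is UTC+6:30, so local arrival = 15:52 + 6:30 = 22:22 on Nov 2.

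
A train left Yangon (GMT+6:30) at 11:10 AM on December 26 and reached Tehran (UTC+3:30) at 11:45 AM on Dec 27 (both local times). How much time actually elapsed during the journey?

27 hours 35 minutes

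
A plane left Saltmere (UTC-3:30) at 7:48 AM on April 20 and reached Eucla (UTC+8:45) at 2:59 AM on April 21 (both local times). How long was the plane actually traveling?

Eucla is 12:15 ahead of Saltmere.
Clock-face elapsed time (ignoring zones) is 19 hours 11 minutes.
Actual elapsed = 19 hours 11 minutes − 12:15 = 6 hours 56 minutes.

6 hours 56 minutes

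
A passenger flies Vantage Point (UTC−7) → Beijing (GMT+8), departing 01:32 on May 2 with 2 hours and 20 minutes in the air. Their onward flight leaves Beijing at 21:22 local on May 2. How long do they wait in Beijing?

Convert departure to UTC: 01:32 + 7:00 = 08:32 UTC on May 2.
Add 2 hours 20 minutes flight time → 10:52 UTC.
Beijing is UTC+8:00, so local arrival = 10:52 + 8:00 = 18:52 on May 2.
Layover = 21:22 − 18:52 = 2 hours 30 minutes.

2 hours 30 minutes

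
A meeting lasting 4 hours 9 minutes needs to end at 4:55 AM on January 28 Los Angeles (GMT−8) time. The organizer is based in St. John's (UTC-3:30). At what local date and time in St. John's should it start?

Target end time in UTC: 4:55 AM + 8:00 = 12:55 PM on Jan 28.
Subtract 4 hours and 9 minutes → start 8:46 AM UTC on Jan 28.
St. John's is UTC−3:30: 8:46 AM − 3:30 = 5:16 AM on Jan 28.

5:16 AM on January 28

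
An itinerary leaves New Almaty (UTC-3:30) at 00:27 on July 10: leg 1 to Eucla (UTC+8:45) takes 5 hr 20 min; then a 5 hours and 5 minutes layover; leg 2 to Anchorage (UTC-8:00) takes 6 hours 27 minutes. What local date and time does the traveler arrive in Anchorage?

12:49 on July 10

Convert departure to UTC: 00:27 + 3:30 = 03:57 UTC on Jul 10.
Add 5 hours 20 minutes leg 1 → 09:17 UTC.
Add 5 hours 5 minutes layover in Eucla → 14:22 UTC.
Add 6 hours 27 minutes leg 2 → 20:49 UTC.
Anchorage is UTC−8:00, so local arrival = 20:49 − 8:00 = 12:49 on Jul 10.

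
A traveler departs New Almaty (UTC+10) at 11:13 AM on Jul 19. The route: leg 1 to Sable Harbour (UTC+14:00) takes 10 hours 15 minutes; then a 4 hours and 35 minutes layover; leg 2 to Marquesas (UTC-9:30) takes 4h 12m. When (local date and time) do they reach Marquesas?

Convert departure to UTC: 11:13 AM − 10:00 = 1:13 AM UTC on Jul 19.
Add 10 hours 15 minutes leg 1 → 11:28 AM UTC.
Add 4 hours and 35 minutes layover in Sable Harbour → 4:03 PM UTC.
Add 4 hours 12 minutes leg 2 → 8:15 PM UTC.
Marquesas is UTC−9:30, so local arrival = 8:15 PM − 9:30 = 10:45 AM on Jul 19.

10:45 AM on Jul 19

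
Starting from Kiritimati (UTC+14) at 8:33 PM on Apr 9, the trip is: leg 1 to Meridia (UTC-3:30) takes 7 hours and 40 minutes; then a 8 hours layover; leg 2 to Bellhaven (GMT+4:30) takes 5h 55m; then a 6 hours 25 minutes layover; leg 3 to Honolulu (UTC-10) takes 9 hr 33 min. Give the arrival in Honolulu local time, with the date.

10:06 AM on Apr 10

Convert departure to UTC: 8:33 PM − 14:00 = 6:33 AM UTC on Apr 9.
Add 7 hours 40 minutes leg 1 → 2:13 PM UTC.
Add 8 hours layover in Meridia → 10:13 PM UTC.
Add 5 hours 55 minutes leg 2 → 4:08 AM UTC (Apr 10).
Add 6 hours 25 minutes layover in Bellhaven → 10:33 AM UTC.
Add 9 hours and 33 minutes leg 3 → 8:06 PM UTC.
Honolulu is UTC−10:00, so local arrival = 8:06 PM − 10:00 = 10:06 AM on Apr 10.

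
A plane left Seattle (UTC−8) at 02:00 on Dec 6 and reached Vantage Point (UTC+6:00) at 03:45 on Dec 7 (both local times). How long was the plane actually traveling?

11 hours 45 minutes

Vantage Point is 14:00 ahead of Seattle.
Clock-face elapsed time (ignoring zones) is 25 hours 45 minutes.
Actual elapsed = 25 hours 45 minutes − 14:00 = 11 hours 45 minutes.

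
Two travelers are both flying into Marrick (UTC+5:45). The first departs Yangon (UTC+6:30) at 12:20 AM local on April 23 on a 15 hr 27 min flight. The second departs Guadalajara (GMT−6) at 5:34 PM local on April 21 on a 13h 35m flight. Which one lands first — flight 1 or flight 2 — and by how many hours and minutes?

the second, by 20 hours 8 minutes

Flight 1 in UTC: 12:20 AM − 6:30 = 5:50 PM on Apr 22.
+15 hours and 27 minutes → arrive 9:17 AM UTC on Apr 23.
Flight 2 in UTC: 5:34 PM + 6:00 = 11:34 PM on Apr 21.
+13 hours and 35 minutes → arrive 1:09 PM UTC on Apr 22.
Flight 2 lands earlier by 20 hours 8 minutes.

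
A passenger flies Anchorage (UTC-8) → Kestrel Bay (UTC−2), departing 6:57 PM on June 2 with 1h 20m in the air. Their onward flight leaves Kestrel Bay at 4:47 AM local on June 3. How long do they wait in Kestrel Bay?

Convert departure to UTC: 6:57 PM + 8:00 = 2:57 AM UTC on Jun 3.
Add 1 hour 20 minutes flight time → 4:17 AM UTC.
Kestrel Bay is UTC−2:00, so local arrival = 4:17 AM − 2:00 = 2:17 AM on Jun 3.
Layover = 4:47 AM − 2:17 AM = 2 hours 30 minutes.

2 hours 30 minutes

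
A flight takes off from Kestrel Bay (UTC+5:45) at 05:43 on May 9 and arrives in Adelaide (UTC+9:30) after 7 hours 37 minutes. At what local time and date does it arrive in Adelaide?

17:05 on May 9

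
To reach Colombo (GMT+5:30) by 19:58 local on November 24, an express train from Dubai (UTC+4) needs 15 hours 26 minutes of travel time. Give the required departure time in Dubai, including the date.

03:02 on November 24

Target arrival in UTC: 19:58 − 5:30 = 14:28 on Nov 24.
Subtract 15 hours and 26 minutes → departure 23:02 UTC on Nov 23.
Dubai is UTC+4:00: 23:02 + 4:00 = 03:02 on Nov 24.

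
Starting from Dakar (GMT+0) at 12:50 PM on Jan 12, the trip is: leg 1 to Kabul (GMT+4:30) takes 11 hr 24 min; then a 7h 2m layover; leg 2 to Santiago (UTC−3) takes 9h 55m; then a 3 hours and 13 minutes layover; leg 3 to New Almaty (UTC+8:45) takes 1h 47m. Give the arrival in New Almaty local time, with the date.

Dakar is at UTC+0, so departure is already 12:50 PM UTC on Jan 12.
Add 11 hours 24 minutes leg 1 → 12:14 AM UTC (Jan 13).
Add 7 hours 2 minutes layover in Kabul → 7:16 AM UTC.
Add 9 hours and 55 minutes leg 2 → 5:11 PM UTC.
Add 3 hours and 13 minutes layover in Santiago → 8:24 PM UTC.
Add 1 hour and 47 minutes leg 3 → 10:11 PM UTC.
New Almaty is UTC+8:45, so local arrival = 10:11 PM + 8:45 = 6:56 AM on Jan 14.

6:56 AM on Jan 14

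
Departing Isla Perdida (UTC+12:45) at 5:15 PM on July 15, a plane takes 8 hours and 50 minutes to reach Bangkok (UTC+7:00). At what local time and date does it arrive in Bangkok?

Bangkok is 5:45 behind Isla Perdida.
After 8 hours 50 minutes it is 2:05 AM (Jul 16) in Isla Perdida.
Shift by the zone difference: 2:05 AM − 5:45 = 8:20 PM on Jul 15 in Bangkok.

8:20 PM on July 15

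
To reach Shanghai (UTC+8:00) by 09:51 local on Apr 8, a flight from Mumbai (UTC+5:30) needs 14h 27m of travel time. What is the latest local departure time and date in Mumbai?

16:54 on April 7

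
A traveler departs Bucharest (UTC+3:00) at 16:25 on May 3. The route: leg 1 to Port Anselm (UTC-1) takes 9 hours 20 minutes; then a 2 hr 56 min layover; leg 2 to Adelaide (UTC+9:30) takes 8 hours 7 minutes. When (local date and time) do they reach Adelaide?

19:18 on May 4

Convert departure to UTC: 16:25 − 3:00 = 13:25 UTC on May 3.
Add 9 hours and 20 minutes leg 1 → 22:45 UTC.
Add 2 hours 56 minutes layover in Port Anselm → 01:41 UTC (May 4).
Add 8 hours 7 minutes leg 2 → 09:48 UTC.
Adelaide is UTC+9:30, so local arrival = 09:48 + 9:30 = 19:18 on May 4.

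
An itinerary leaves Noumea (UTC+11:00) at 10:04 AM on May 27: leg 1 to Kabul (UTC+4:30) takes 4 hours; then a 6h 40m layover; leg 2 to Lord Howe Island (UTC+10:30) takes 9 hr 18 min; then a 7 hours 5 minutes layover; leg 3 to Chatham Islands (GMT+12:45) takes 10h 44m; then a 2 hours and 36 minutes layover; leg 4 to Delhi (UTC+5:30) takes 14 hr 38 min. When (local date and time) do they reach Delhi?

11:35 AM on May 29

Convert departure to UTC: 10:04 AM − 11:00 = 11:04 PM UTC on May 26.
Add 4 hours leg 1 → 3:04 AM UTC (May 27).
Add 6 hours and 40 minutes layover in Kabul → 9:44 AM UTC.
Add 9 hours and 18 minutes leg 2 → 7:02 PM UTC.
Add 7 hours 5 minutes layover in Lord Howe Island → 2:07 AM UTC (May 28).
Add 10 hours and 44 minutes leg 3 → 12:51 PM UTC.
Add 2 hours 36 minutes layover in Chatham Islands → 3:27 PM UTC.
Add 14 hours 38 minutes leg 4 → 6:05 AM UTC (May 29).
Delhi is UTC+5:30, so local arrival = 6:05 AM + 5:30 = 11:35 AM on May 29.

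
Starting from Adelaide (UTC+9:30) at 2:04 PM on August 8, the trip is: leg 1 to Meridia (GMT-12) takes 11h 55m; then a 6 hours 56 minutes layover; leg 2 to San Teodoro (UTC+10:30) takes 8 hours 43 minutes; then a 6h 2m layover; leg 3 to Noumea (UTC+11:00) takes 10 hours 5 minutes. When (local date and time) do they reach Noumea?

11:15 AM on Aug 10

Convert departure to UTC: 2:04 PM − 9:30 = 4:34 AM UTC on Aug 8.
Add 11 hours 55 minutes leg 1 → 4:29 PM UTC.
Add 6 hours and 56 minutes layover in Meridia → 11:25 PM UTC.
Add 8 hours 43 minutes leg 2 → 8:08 AM UTC (Aug 9).
Add 6 hours and 2 minutes layover in San Teodoro → 2:10 PM UTC.
Add 10 hours 5 minutes leg 3 → 12:15 AM UTC (Aug 10).
Noumea is UTC+11:00, so local arrival = 12:15 AM + 11:00 = 11:15 AM on Aug 10.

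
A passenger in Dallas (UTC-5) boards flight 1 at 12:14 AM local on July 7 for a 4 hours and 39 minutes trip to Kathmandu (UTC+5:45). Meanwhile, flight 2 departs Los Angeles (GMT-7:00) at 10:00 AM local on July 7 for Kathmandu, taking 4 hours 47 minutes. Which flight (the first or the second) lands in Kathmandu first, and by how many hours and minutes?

the first, by 11 hours 54 minutes

Flight 1 in UTC: 12:14 AM + 5:00 = 5:14 AM on Jul 7.
+4 hours 39 minutes → arrive 9:53 AM UTC on Jul 7.
Flight 2 in UTC: 10:00 AM + 7:00 = 5:00 PM on Jul 7.
+4 hours and 47 minutes → arrive 9:47 PM UTC on Jul 7.
Flight 1 lands earlier by 11 hours 54 minutes.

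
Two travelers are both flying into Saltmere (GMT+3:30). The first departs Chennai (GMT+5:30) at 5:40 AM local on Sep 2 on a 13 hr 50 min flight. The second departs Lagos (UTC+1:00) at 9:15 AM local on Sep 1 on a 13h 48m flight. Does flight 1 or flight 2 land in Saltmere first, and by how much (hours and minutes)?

the second, by 15 hours 57 minutes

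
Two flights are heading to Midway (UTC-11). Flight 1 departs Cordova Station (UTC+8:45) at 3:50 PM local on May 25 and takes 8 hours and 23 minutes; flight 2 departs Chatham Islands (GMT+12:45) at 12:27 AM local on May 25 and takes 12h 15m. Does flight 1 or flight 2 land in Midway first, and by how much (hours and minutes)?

Flight 1 in UTC: 3:50 PM − 8:45 = 7:05 AM on May 25.
+8 hours 23 minutes → arrive 3:28 PM UTC on May 25.
Flight 2 in UTC: 12:27 AM − 12:45 = 11:42 AM on May 24.
+12 hours and 15 minutes → arrive 11:57 PM UTC on May 24.
Flight 2 lands earlier by 15 hours 31 minutes.

the second, by 15 hours 31 minutes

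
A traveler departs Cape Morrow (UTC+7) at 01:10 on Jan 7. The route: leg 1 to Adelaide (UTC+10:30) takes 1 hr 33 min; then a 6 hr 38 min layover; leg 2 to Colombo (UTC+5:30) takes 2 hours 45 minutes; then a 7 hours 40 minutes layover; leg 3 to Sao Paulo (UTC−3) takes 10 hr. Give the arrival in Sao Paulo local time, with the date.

19:46 on January 7

Convert departure to UTC: 01:10 − 7:00 = 18:10 UTC on Jan 6.
Add 1 hour 33 minutes leg 1 → 19:43 UTC.
Add 6 hours 38 minutes layover in Adelaide → 02:21 UTC (Jan 7).
Add 2 hours 45 minutes leg 2 → 05:06 UTC.
Add 7 hours and 40 minutes layover in Colombo → 12:46 UTC.
Add 10 hours leg 3 → 22:46 UTC.
Sao Paulo is UTC−3:00, so local arrival = 22:46 − 3:00 = 19:46 on Jan 7.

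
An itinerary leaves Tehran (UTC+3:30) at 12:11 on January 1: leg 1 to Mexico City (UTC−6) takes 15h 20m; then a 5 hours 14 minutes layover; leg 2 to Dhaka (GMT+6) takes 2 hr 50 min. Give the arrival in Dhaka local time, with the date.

Convert departure to UTC: 12:11 − 3:30 = 08:41 UTC on Jan 1.
Add 15 hours 20 minutes leg 1 → 00:01 UTC (Jan 2).
Add 5 hours and 14 minutes layover in Mexico City → 05:15 UTC.
Add 2 hours 50 minutes leg 2 → 08:05 UTC.
Dhaka is UTC+6:00, so local arrival = 08:05 + 6:00 = 14:05 on Jan 2.

14:05 on January 2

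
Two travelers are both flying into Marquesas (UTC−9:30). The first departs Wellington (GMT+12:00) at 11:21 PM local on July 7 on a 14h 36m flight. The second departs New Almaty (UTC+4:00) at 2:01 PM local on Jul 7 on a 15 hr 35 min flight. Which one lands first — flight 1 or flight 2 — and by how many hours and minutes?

Flight 1 in UTC: 11:21 PM − 12:00 = 11:21 AM on Jul 7.
+14 hours 36 minutes → arrive 1:57 AM UTC on Jul 8.
Flight 2 in UTC: 2:01 PM − 4:00 = 10:01 AM on Jul 7.
+15 hours 35 minutes → arrive 1:36 AM UTC on Jul 8.
Flight 2 lands earlier by 21 minutes.

the second, by 21 minutes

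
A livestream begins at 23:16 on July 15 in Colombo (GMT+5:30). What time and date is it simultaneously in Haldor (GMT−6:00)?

Haldor is 11:30 behind Colombo.
Shift by the zone difference: 23:16 − 11:30 = 11:46 on Jul 15 in Haldor.

11:46 on July 15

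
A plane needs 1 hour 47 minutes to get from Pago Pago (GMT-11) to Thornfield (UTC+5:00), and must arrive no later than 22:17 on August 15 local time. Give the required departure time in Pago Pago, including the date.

Target arrival in UTC: 22:17 − 5:00 = 17:17 on Aug 15.
Subtract 1 hour and 47 minutes → departure 15:30 UTC on Aug 15.
Pago Pago is UTC−11:00: 15:30 − 11:00 = 04:30 on Aug 15.

04:30 on Aug 15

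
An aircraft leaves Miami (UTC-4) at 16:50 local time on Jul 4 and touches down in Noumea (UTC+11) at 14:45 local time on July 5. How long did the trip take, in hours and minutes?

Noumea is 15:00 ahead of Miami.
Clock-face elapsed time (ignoring zones) is 21 hours 55 minutes.
Actual elapsed = 21 hours 55 minutes − 15:00 = 6 hours 55 minutes.

6 hours 55 minutes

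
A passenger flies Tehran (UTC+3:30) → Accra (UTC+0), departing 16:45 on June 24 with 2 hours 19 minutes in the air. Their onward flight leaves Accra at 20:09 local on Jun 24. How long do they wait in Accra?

Convert departure to UTC: 16:45 − 3:30 = 13:15 UTC on Jun 24.
Add 2 hours 19 minutes flight time → 15:34 UTC.
Accra is UTC+0, so local arrival is the same: 15:34 on Jun 24.
Layover = 20:09 − 15:34 = 4 hours 35 minutes.

4 hours 35 minutes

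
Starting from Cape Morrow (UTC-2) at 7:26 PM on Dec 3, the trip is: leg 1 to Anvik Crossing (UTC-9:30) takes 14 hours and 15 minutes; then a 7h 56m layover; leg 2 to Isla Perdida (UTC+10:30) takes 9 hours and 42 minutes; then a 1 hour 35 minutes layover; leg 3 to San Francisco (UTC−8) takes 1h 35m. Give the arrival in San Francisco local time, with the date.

12:29 AM on Dec 5

Convert departure to UTC: 7:26 PM + 2:00 = 9:26 PM UTC on Dec 3.
Add 14 hours and 15 minutes leg 1 → 11:41 AM UTC (Dec 4).
Add 7 hours and 56 minutes layover in Anvik Crossing → 7:37 PM UTC.
Add 9 hours 42 minutes leg 2 → 5:19 AM UTC (Dec 5).
Add 1 hour 35 minutes layover in Isla Perdida → 6:54 AM UTC.
Add 1 hour 35 minutes leg 3 → 8:29 AM UTC.
San Francisco is UTC−8:00, so local arrival = 8:29 AM − 8:00 = 12:29 AM on Dec 5.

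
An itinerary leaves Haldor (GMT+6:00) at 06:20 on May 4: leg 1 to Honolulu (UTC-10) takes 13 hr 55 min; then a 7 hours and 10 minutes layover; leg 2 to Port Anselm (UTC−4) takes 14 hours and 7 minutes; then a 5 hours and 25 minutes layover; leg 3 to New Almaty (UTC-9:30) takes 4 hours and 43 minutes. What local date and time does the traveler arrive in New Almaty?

Convert departure to UTC: 06:20 − 6:00 = 00:20 UTC on May 4.
Add 13 hours 55 minutes leg 1 → 14:15 UTC.
Add 7 hours and 10 minutes layover in Honolulu → 21:25 UTC.
Add 14 hours 7 minutes leg 2 → 11:32 UTC (May 5).
Add 5 hours and 25 minutes layover in Port Anselm → 16:57 UTC.
Add 4 hours and 43 minutes leg 3 → 21:40 UTC.
New Almaty is UTC−9:30, so local arrival = 21:40 − 9:30 = 12:10 on May 5.

12:10 on May 5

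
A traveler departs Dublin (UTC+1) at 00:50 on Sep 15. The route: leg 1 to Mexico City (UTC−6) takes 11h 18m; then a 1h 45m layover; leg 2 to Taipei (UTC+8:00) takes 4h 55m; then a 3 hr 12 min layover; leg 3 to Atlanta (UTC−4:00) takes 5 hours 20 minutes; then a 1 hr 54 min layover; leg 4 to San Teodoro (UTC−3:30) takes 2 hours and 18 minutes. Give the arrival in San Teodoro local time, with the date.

03:02 on Sep 16

Convert departure to UTC: 00:50 − 1:00 = 23:50 UTC on Sep 14.
Add 11 hours and 18 minutes leg 1 → 11:08 UTC (Sep 15).
Add 1 hour 45 minutes layover in Mexico City → 12:53 UTC.
Add 4 hours and 55 minutes leg 2 → 17:48 UTC.
Add 3 hours 12 minutes layover in Taipei → 21:00 UTC.
Add 5 hours and 20 minutes leg 3 → 02:20 UTC (Sep 16).
Add 1 hour 54 minutes layover in Atlanta → 04:14 UTC.
Add 2 hours 18 minutes leg 4 → 06:32 UTC.
San Teodoro is UTC−3:30, so local arrival = 06:32 − 3:30 = 03:02 on Sep 16.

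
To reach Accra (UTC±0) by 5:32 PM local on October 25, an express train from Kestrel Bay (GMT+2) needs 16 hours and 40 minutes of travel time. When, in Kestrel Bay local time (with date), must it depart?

Target arrival is already UTC: 5:32 PM on Oct 25.
Subtract 16 hours 40 minutes → departure 12:52 AM UTC on Oct 25.
Kestrel Bay is UTC+2:00: 12:52 AM + 2:00 = 2:52 AM on Oct 25.

2:52 AM on October 25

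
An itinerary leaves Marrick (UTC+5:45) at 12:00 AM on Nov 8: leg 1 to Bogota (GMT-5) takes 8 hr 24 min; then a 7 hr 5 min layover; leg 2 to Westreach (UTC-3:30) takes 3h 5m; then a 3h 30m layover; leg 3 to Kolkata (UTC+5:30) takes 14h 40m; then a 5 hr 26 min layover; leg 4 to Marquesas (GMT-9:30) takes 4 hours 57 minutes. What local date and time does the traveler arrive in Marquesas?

Convert departure to UTC: 12:00 AM − 5:45 = 6:15 PM UTC on Nov 7.
Add 8 hours 24 minutes leg 1 → 2:39 AM UTC (Nov 8).
Add 7 hours and 5 minutes layover in Bogota → 9:44 AM UTC.
Add 3 hours 5 minutes leg 2 → 12:49 PM UTC.
Add 3 hours and 30 minutes layover in Westreach → 4:19 PM UTC.
Add 14 hours 40 minutes leg 3 → 6:59 AM UTC (Nov 9).
Add 5 hours 26 minutes layover in Kolkata → 12:25 PM UTC.
Add 4 hours 57 minutes leg 4 → 5:22 PM UTC.
Marquesas is UTC−9:30, so local arrival = 5:22 PM − 9:30 = 7:52 AM on Nov 9.

7:52 AM on Nov 9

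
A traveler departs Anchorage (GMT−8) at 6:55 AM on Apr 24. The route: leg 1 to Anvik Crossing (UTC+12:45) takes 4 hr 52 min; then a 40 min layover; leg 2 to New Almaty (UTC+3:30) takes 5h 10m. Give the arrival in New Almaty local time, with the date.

5:07 AM on Apr 25

Convert departure to UTC: 6:55 AM + 8:00 = 2:55 PM UTC on Apr 24.
Add 4 hours 52 minutes leg 1 → 7:47 PM UTC.
Add 40 minutes layover in Anvik Crossing → 8:27 PM UTC.
Add 5 hours and 10 minutes leg 2 → 1:37 AM UTC (Apr 25).
New Almaty is UTC+3:30, so local arrival = 1:37 AM + 3:30 = 5:07 AM on Apr 25.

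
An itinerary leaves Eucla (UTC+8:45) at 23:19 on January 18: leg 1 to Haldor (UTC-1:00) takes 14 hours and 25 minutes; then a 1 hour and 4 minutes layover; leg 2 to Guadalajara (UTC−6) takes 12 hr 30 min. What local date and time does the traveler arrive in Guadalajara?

Convert departure to UTC: 23:19 − 8:45 = 14:34 UTC on Jan 18.
Add 14 hours 25 minutes leg 1 → 04:59 UTC (Jan 19).
Add 1 hour and 4 minutes layover in Haldor → 06:03 UTC.
Add 12 hours 30 minutes leg 2 → 18:33 UTC.
Guadalajara is UTC−6:00, so local arrival = 18:33 − 6:00 = 12:33 on Jan 19.

12:33 on Jan 19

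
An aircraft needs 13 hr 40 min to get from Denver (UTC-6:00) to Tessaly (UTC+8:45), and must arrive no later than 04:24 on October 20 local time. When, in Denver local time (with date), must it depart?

23:59 on October 18

Target arrival in UTC: 04:24 − 8:45 = 19:39 on Oct 19.
Subtract 13 hours and 40 minutes → departure 05:59 UTC on Oct 19.
Denver is UTC−6:00: 05:59 − 6:00 = 23:59 on Oct 18.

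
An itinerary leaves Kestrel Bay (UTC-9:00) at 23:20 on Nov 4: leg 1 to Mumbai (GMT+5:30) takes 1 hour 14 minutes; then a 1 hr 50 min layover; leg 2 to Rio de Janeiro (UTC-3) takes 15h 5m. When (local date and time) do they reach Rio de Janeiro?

23:29 on Nov 5

Convert departure to UTC: 23:20 + 9:00 = 08:20 UTC on Nov 5.
Add 1 hour and 14 minutes leg 1 → 09:34 UTC.
Add 1 hour 50 minutes layover in Mumbai → 11:24 UTC.
Add 15 hours and 5 minutes leg 2 → 02:29 UTC (Nov 6).
Rio de Janeiro is UTC−3:00, so local arrival = 02:29 − 3:00 = 23:29 on Nov 5.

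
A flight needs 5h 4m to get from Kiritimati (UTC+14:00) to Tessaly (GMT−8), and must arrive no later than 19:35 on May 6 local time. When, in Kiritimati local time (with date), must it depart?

Target arrival in UTC: 19:35 + 8:00 = 03:35 on May 7.
Subtract 5 hours and 4 minutes → departure 22:31 UTC on May 6.
Kiritimati is UTC+14:00: 22:31 + 14:00 = 12:31 on May 7.

12:31 on May 7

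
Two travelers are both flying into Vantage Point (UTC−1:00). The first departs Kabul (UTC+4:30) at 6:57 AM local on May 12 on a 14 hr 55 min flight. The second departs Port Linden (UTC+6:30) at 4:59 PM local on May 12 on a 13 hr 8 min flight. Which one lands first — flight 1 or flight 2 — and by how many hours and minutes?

the first, by 6 hours 15 minutes

Flight 1 in UTC: 6:57 AM − 4:30 = 2:27 AM on May 12.
+14 hours 55 minutes → arrive 5:22 PM UTC on May 12.
Flight 2 in UTC: 4:59 PM − 6:30 = 10:29 AM on May 12.
+13 hours 8 minutes → arrive 11:37 PM UTC on May 12.
Flight 1 lands earlier by 6 hours 15 minutes.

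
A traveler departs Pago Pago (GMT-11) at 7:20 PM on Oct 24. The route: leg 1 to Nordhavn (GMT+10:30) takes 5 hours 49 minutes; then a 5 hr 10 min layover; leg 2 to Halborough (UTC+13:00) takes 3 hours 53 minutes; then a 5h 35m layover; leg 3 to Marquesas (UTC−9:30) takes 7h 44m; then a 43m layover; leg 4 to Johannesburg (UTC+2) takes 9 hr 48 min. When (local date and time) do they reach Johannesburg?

11:02 PM on Oct 26

Convert departure to UTC: 7:20 PM + 11:00 = 6:20 AM UTC on Oct 25.
Add 5 hours 49 minutes leg 1 → 12:09 PM UTC.
Add 5 hours 10 minutes layover in Nordhavn → 5:19 PM UTC.
Add 3 hours 53 minutes leg 2 → 9:12 PM UTC.
Add 5 hours and 35 minutes layover in Halborough → 2:47 AM UTC (Oct 26).
Add 7 hours and 44 minutes leg 3 → 10:31 AM UTC.
Add 43 minutes layover in Marquesas → 11:14 AM UTC.
Add 9 hours 48 minutes leg 4 → 9:02 PM UTC.
Johannesburg is UTC+2:00, so local arrival = 9:02 PM + 2:00 = 11:02 PM on Oct 26.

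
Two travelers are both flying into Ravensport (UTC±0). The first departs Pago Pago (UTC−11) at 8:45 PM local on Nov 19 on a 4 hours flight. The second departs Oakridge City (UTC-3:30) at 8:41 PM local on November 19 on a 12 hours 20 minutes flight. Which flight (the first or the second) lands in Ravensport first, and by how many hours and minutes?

the first, by 46 minutes

Flight 1 in UTC: 8:45 PM + 11:00 = 7:45 AM on Nov 20.
+4 hours → arrive 11:45 AM UTC on Nov 20.
Flight 2 in UTC: 8:41 PM + 3:30 = 12:11 AM on Nov 20.
+12 hours 20 minutes → arrive 12:31 PM UTC on Nov 20.
Flight 1 lands earlier by 46 minutes.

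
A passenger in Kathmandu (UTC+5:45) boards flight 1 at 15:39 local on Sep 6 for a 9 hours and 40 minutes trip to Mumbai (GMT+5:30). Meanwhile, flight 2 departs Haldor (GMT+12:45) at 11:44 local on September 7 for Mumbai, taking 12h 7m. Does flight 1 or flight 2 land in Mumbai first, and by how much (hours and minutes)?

the first, by 15 hours 32 minutes

Flight 1 in UTC: 15:39 − 5:45 = 09:54 on Sep 6.
+9 hours and 40 minutes → arrive 19:34 UTC on Sep 6.
Flight 2 in UTC: 11:44 − 12:45 = 22:59 on Sep 6.
+12 hours and 7 minutes → arrive 11:06 UTC on Sep 7.
Flight 1 lands earlier by 15 hours 32 minutes.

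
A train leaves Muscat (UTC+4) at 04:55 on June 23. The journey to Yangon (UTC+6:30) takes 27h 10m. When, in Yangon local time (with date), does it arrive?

10:35 on June 24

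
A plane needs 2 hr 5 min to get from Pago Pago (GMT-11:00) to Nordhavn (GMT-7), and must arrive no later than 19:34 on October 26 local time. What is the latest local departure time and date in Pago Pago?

Target arrival in UTC: 19:34 + 7:00 = 02:34 on Oct 27.
Subtract 2 hours and 5 minutes → departure 00:29 UTC on Oct 27.
Pago Pago is UTC−11:00: 00:29 − 11:00 = 13:29 on Oct 26.

13:29 on Oct 26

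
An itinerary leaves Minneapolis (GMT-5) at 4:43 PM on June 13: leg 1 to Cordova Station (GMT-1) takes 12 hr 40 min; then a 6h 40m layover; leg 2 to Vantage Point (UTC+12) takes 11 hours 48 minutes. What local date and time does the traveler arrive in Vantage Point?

Convert departure to UTC: 4:43 PM + 5:00 = 9:43 PM UTC on Jun 13.
Add 12 hours 40 minutes leg 1 → 10:23 AM UTC (Jun 14).
Add 6 hours and 40 minutes layover in Cordova Station → 5:03 PM UTC.
Add 11 hours 48 minutes leg 2 → 4:51 AM UTC (Jun 15).
Vantage Point is UTC+12:00, so local arrival = 4:51 AM + 12:00 = 4:51 PM on Jun 15.

4:51 PM on June 15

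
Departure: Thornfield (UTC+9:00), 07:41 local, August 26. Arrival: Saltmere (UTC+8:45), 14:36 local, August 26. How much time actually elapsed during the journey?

Saltmere is 0:15 behind Thornfield.
Clock-face elapsed time (ignoring zones) is 6 hours 55 minutes.
Actual elapsed = 6 hours 55 minutes + 0:15 = 7 hours 10 minutes.

7 hours 10 minutes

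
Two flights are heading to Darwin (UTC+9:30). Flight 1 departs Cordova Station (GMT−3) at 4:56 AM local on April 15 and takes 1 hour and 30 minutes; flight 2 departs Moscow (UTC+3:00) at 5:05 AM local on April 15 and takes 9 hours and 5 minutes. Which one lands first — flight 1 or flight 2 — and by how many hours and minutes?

Flight 1 in UTC: 4:56 AM + 3:00 = 7:56 AM on Apr 15.
+1 hour and 30 minutes → arrive 9:26 AM UTC on Apr 15.
Flight 2 in UTC: 5:05 AM − 3:00 = 2:05 AM on Apr 15.
+9 hours 5 minutes → arrive 11:10 AM UTC on Apr 15.
Flight 1 lands earlier by 1 hour 44 minutes.

the first, by 1 hour 44 minutes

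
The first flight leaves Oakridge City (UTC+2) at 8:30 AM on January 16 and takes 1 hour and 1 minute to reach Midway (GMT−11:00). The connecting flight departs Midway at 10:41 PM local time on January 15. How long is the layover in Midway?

Convert departure to UTC: 8:30 AM − 2:00 = 6:30 AM UTC on Jan 16.
Add 1 hour 1 minute flight time → 7:31 AM UTC.
Midway is UTC−11:00, so local arrival = 7:31 AM − 11:00 = 8:31 PM on Jan 15.
Layover = 10:41 PM − 8:31 PM = 2 hours 10 minutes.

2 hours 10 minutes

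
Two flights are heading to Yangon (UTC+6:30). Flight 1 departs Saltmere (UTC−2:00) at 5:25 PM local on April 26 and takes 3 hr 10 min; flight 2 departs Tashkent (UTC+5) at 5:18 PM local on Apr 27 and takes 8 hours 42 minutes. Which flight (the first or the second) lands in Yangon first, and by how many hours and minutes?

the first, by 22 hours 25 minutes

Flight 1 in UTC: 5:25 PM + 2:00 = 7:25 PM on Apr 26.
+3 hours 10 minutes → arrive 10:35 PM UTC on Apr 26.
Flight 2 in UTC: 5:18 PM − 5:00 = 12:18 PM on Apr 27.
+8 hours 42 minutes → arrive 9:00 PM UTC on Apr 27.
Flight 1 lands earlier by 22 hours 25 minutes.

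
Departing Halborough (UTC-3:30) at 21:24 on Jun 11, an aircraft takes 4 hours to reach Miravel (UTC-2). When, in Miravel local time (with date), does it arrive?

02:54 on Jun 12

Convert departure to UTC: 21:24 + 3:30 = 00:54 UTC on Jun 12.
Add 4 hours travel time → 04:54 UTC.
Miravel is UTC−2:00, so local arrival = 04:54 − 2:00 = 02:54 on Jun 12.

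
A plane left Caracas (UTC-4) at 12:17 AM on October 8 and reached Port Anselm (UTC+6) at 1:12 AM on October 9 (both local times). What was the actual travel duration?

Port Anselm is 10:00 ahead of Caracas.
Clock-face elapsed time (ignoring zones) is 24 hours 55 minutes.
Actual elapsed = 24 hours 55 minutes − 10:00 = 14 hours 55 minutes.

14 hours 55 minutes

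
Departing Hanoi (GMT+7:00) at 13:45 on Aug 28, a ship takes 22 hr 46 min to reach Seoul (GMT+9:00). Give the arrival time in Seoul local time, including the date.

14:31 on August 29

Convert departure to UTC: 13:45 − 7:00 = 06:45 UTC on Aug 28.
Add 22 hours and 46 minutes travel time → 05:31 UTC (Aug 29).
Seoul is UTC+9:00, so local arrival = 05:31 + 9:00 = 14:31 on Aug 29.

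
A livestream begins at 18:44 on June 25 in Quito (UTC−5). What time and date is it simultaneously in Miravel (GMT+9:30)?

09:14 on Jun 26

In UTC: 18:44 + 5:00 = 23:44 on Jun 25.
Miravel is UTC+9:30: 23:44 + 9:30 = 09:14 on Jun 26.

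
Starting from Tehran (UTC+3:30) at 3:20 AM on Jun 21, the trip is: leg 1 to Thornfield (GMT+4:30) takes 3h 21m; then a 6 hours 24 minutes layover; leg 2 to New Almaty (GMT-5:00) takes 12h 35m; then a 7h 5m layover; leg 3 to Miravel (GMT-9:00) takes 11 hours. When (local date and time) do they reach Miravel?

7:15 AM on June 22

Convert departure to UTC: 3:20 AM − 3:30 = 11:50 PM UTC on Jun 20.
Add 3 hours and 21 minutes leg 1 → 3:11 AM UTC (Jun 21).
Add 6 hours 24 minutes layover in Thornfield → 9:35 AM UTC.
Add 12 hours and 35 minutes leg 2 → 10:10 PM UTC.
Add 7 hours and 5 minutes layover in New Almaty → 5:15 AM UTC (Jun 22).
Add 11 hours leg 3 → 4:15 PM UTC.
Miravel is UTC−9:00, so local arrival = 4:15 PM − 9:00 = 7:15 AM on Jun 22.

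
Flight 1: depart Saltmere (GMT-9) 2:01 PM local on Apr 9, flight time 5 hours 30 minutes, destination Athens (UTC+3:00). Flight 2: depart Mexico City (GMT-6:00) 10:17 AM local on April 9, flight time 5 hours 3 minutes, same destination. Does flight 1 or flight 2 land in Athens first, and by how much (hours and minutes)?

Flight 1 in UTC: 2:01 PM + 9:00 = 11:01 PM on Apr 9.
+5 hours 30 minutes → arrive 4:31 AM UTC on Apr 10.
Flight 2 in UTC: 10:17 AM + 6:00 = 4:17 PM on Apr 9.
+5 hours 3 minutes → arrive 9:20 PM UTC on Apr 9.
Flight 2 lands earlier by 7 hours 11 minutes.

the second, by 7 hours 11 minutes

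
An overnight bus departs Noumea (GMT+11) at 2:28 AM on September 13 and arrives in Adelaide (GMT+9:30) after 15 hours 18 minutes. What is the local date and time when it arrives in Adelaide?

4:16 PM on Sep 13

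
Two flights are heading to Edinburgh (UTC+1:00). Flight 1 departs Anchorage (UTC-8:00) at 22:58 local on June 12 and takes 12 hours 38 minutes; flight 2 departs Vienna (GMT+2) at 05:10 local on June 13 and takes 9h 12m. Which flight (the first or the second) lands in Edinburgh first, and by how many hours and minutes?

Flight 1 in UTC: 22:58 + 8:00 = 06:58 on Jun 13.
+12 hours 38 minutes → arrive 19:36 UTC on Jun 13.
Flight 2 in UTC: 05:10 − 2:00 = 03:10 on Jun 13.
+9 hours and 12 minutes → arrive 12:22 UTC on Jun 13.
Flight 2 lands earlier by 7 hours 14 minutes.

the second, by 7 hours 14 minutes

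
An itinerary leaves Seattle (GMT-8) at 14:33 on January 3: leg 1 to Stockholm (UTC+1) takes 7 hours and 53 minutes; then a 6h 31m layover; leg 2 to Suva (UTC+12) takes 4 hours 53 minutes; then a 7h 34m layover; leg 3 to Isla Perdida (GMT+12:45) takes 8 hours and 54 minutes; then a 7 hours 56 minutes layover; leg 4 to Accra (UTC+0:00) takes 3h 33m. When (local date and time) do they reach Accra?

21:47 on January 5

Convert departure to UTC: 14:33 + 8:00 = 22:33 UTC on Jan 3.
Add 7 hours 53 minutes leg 1 → 06:26 UTC (Jan 4).
Add 6 hours and 31 minutes layover in Stockholm → 12:57 UTC.
Add 4 hours and 53 minutes leg 2 → 17:50 UTC.
Add 7 hours 34 minutes layover in Suva → 01:24 UTC (Jan 5).
Add 8 hours 54 minutes leg 3 → 10:18 UTC.
Add 7 hours 56 minutes layover in Isla Perdida → 18:14 UTC.
Add 3 hours and 33 minutes leg 4 → 21:47 UTC.
Accra is UTC+0, so local arrival is the same: 21:47 on Jan 5.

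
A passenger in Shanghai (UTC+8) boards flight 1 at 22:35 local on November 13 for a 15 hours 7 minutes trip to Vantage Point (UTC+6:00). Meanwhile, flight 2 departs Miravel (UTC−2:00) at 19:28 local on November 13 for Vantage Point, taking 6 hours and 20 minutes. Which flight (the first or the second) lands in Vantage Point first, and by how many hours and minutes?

Flight 1 in UTC: 22:35 − 8:00 = 14:35 on Nov 13.
+15 hours 7 minutes → arrive 05:42 UTC on Nov 14.
Flight 2 in UTC: 19:28 + 2:00 = 21:28 on Nov 13.
+6 hours 20 minutes → arrive 03:48 UTC on Nov 14.
Flight 2 lands earlier by 1 hour 54 minutes.

the second, by 1 hour 54 minutes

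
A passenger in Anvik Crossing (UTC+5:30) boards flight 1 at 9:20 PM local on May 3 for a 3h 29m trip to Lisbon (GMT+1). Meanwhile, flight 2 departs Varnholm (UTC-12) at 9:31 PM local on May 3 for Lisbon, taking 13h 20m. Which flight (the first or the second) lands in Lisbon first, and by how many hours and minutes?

Flight 1 in UTC: 9:20 PM − 5:30 = 3:50 PM on May 3.
+3 hours 29 minutes → arrive 7:19 PM UTC on May 3.
Flight 2 in UTC: 9:31 PM + 12:00 = 9:31 AM on May 4.
+13 hours and 20 minutes → arrive 10:51 PM UTC on May 4.
Flight 1 lands earlier by 27 hours 32 minutes.

the first, by 27 hours 32 minutes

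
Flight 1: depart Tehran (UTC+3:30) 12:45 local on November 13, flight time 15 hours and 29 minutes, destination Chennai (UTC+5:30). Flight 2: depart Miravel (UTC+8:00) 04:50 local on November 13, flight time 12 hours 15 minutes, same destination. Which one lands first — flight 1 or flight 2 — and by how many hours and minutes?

the second, by 15 hours 39 minutes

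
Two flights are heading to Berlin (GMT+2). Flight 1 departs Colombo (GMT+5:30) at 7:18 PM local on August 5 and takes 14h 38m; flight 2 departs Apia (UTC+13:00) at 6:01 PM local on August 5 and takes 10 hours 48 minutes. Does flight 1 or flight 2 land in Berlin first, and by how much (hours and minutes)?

Flight 1 in UTC: 7:18 PM − 5:30 = 1:48 PM on Aug 5.
+14 hours 38 minutes → arrive 4:26 AM UTC on Aug 6.
Flight 2 in UTC: 6:01 PM − 13:00 = 5:01 AM on Aug 5.
+10 hours and 48 minutes → arrive 3:49 PM UTC on Aug 5.
Flight 2 lands earlier by 12 hours 37 minutes.

the second, by 12 hours 37 minutes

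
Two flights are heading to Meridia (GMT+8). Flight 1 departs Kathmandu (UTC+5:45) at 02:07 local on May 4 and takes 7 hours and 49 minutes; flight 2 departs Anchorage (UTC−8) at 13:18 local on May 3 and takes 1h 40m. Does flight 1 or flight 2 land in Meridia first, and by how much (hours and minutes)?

the second, by 5 hours 13 minutes

Flight 1 in UTC: 02:07 − 5:45 = 20:22 on May 3.
+7 hours 49 minutes → arrive 04:11 UTC on May 4.
Flight 2 in UTC: 13:18 + 8:00 = 21:18 on May 3.
+1 hour 40 minutes → arrive 22:58 UTC on May 3.
Flight 2 lands earlier by 5 hours 13 minutes.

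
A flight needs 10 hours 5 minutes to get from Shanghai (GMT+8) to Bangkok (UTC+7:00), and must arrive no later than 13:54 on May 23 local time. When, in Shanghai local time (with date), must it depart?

04:49 on May 23

Target arrival in UTC: 13:54 − 7:00 = 06:54 on May 23.
Subtract 10 hours and 5 minutes → departure 20:49 UTC on May 22.
Shanghai is UTC+8:00: 20:49 + 8:00 = 04:49 on May 23.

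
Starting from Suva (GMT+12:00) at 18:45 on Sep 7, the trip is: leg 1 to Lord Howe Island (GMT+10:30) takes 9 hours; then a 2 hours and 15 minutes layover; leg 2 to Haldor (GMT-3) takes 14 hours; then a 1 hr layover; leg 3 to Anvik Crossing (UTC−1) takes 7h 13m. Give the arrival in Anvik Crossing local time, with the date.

Convert departure to UTC: 18:45 − 12:00 = 06:45 UTC on Sep 7.
Add 9 hours leg 1 → 15:45 UTC.
Add 2 hours 15 minutes layover in Lord Howe Island → 18:00 UTC.
Add 14 hours leg 2 → 08:00 UTC (Sep 8).
Add 1 hour layover in Haldor → 09:00 UTC.
Add 7 hours 13 minutes leg 3 → 16:13 UTC.
Anvik Crossing is UTC−1:00, so local arrival = 16:13 − 1:00 = 15:13 on Sep 8.

15:13 on Sep 8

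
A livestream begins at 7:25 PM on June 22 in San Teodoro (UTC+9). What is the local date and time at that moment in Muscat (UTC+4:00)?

In UTC: 7:25 PM − 9:00 = 10:25 AM on Jun 22.
Muscat is UTC+4:00: 10:25 AM + 4:00 = 2:25 PM on Jun 22.

2:25 PM on Jun 22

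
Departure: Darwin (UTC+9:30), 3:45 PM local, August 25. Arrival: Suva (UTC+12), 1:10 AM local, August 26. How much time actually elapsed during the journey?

Departure in UTC: 3:45 PM − 9:30 = 6:15 AM on Aug 25.
Arrival in UTC: 1:10 AM − 12:00 = 1:10 PM on Aug 25.
Elapsed = 1:10 PM − 6:15 AM = 6 hours 55 minutes.

6 hours 55 minutes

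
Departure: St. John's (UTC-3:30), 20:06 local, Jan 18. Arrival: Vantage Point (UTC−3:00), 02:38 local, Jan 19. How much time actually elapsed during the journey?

6 hours 2 minutes

Departure in UTC: 20:06 + 3:30 = 23:36 on Jan 18.
Arrival in UTC: 02:38 + 3:00 = 05:38 on Jan 19.
Elapsed = 05:38 − 23:36 (+1 day) = 6 hours 2 minutes.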